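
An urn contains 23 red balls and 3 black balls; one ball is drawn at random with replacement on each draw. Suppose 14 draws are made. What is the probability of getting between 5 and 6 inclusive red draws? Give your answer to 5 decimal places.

X ~ Binomial(14, 0.884615); P(5 ≤ X ≤ 6) = Σ C(14,k) p^k (1−p)^(14−k) over k:
  k=5: C(14,5)·0.884615^5·0.115385^9 = 0.0000039
  k=6: C(14,6)·0.884615^6·0.115385^8 = 0.0000452
Total = 0.0000491

0.00005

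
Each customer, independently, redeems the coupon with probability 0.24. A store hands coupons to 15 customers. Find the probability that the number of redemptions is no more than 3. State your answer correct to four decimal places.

X ~ Binomial(15, 0.24); P(X ≤ 3) = Σ C(15,k) p^k (1−p)^(15−k) over k:
  k=0: C(15,0)·0.24^0·0.76^15 = 0.016301
  k=1: C(15,1)·0.24^1·0.76^14 = 0.077213
  k=2: C(15,2)·0.24^2·0.76^13 = 0.170682
  k=3: C(15,3)·0.24^3·0.76^12 = 0.233565
Total = 0.497762

0.4978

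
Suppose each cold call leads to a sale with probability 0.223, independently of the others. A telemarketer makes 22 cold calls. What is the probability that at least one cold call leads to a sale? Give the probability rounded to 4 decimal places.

0.9961

P(at least one) = 1 − P(none) = 1 − (1 − 0.223)^22
= 1 − 0.003884 = 0.996116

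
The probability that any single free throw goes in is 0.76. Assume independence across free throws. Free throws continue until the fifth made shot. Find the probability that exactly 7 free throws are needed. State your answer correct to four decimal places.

0.2191

Y = trial on which the fifth success occurs; negative binomial, r=5, p=0.76.
P(Y=7) = C(6,4) · p^5 · (1−p)^2
= 15 · 0.25355 · 0.0576 = 0.219069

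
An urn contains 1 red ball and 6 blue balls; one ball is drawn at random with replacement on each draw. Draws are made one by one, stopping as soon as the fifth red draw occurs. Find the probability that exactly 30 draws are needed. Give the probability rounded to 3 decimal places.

0.030

Y = trial on which the fifth success occurs; negative binomial, r=5, p=0.142857.
P(Y=30) = C(29,4) · p^5 · (1−p)^25
= 23751 · 5.9499e-05 · 0.0212 = 0.02996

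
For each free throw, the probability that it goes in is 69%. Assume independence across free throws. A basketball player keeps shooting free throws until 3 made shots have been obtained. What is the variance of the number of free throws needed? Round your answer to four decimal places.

1.9534

Y = total free throws until the third success; negative binomial with r=3, p=0.69.
Var(Y) = r(1−p)/p² = 3·0.31 / 0.69² = 1.953371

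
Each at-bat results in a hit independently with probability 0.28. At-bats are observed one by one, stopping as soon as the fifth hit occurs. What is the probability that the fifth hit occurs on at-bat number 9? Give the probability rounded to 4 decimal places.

Y = trial on which the fifth success occurs; negative binomial, r=5, p=0.28.
P(Y=9) = C(8,4) · p^5 · (1−p)^4
= 70 · 0.001721 · 0.26874 = 0.032376

0.0324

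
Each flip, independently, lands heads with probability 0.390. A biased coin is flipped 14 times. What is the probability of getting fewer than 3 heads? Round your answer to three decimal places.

X ~ Binomial(14, 0.39); P(X ≤ 2) = Σ C(14,k) p^k (1−p)^(14−k) over k:
  k=0: C(14,0)·0.39^0·0.61^14 = 0.00099
  k=1: C(14,1)·0.39^1·0.61^13 = 0.00884
  k=2: C(14,2)·0.39^2·0.61^12 = 0.03674
Total = 0.04657

0.047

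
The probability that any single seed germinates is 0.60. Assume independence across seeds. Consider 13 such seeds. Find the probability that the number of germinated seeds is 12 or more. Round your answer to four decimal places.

X ~ Binomial(13, 0.60); P(X ≥ 12) = Σ C(13,k) p^k (1−p)^(13−k) over k:
  k=12: C(13,12)·0.60^12·0.40^1 = 0.011319
  k=13: C(13,13)·0.60^13·0.40^0 = 0.001306
Total = 0.012625

0.0126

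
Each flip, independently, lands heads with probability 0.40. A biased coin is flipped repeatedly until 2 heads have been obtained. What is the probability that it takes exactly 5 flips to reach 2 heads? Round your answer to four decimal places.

Y = trial on which the second success occurs; negative binomial, r=2, p=0.40.
P(Y=5) = C(4,1) · p^2 · (1−p)^3
= 4 · 0.16 · 0.216 = 0.138240

0.1382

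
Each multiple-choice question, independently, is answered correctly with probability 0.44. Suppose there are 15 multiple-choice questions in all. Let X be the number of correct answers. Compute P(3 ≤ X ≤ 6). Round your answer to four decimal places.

0.4707

X ~ Binomial(15, 0.44); P(3 ≤ X ≤ 6) = Σ C(15,k) p^k (1−p)^(15−k) over k:
  k=3: C(15,3)·0.44^3·0.56^12 = 0.036866
  k=4: C(15,4)·0.44^4·0.56^11 = 0.086898
  k=5: C(15,5)·0.44^5·0.56^10 = 0.150210
  k=6: C(15,6)·0.44^6·0.56^9 = 0.196704
Total = 0.470678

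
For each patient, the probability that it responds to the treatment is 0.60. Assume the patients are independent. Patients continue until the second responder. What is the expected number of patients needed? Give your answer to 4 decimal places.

Y = total patients until the second success; negative binomial with r=2, p=0.60.
E[Y] = r / p = 2 / 0.60 = 3.333333

3.3333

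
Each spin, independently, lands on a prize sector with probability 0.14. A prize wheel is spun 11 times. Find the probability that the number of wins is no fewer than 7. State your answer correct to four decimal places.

X ~ Binomial(11, 0.14); P(X ≥ 7) = Σ C(11,k) p^k (1−p)^(11−k) over k:
  k=7: C(11,7)·0.14^7·0.86^4 = 0.000190
  k=8: C(11,8)·0.14^8·0.86^3 = 0.000015
  k=9: C(11,9)·0.14^9·0.86^2 = 0.000001
  k=10: C(11,10)·0.14^10·0.86^1 = 0.000000
  k=11: C(11,11)·0.14^11·0.86^0 = 0.000000
Total = 0.000207

0.0002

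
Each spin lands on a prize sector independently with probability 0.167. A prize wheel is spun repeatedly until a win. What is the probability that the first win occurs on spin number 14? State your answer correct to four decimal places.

0.0155

Geometric (trials to first success), p = 0.167.
P(Y = 14) = (1−p)^13 · p = 0.092979 · 0.167 = 0.015527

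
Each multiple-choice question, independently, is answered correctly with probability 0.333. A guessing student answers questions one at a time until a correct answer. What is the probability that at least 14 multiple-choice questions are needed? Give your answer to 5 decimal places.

0.00517

Y = number of multiple-choice questions to the first success; geometric, p = 0.333.
P(Y > 13) = P(first 13 all fail) = (1−p)^13 = 0.0051717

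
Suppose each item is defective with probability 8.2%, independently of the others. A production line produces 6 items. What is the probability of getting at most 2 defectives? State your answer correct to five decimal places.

X ~ Binomial(6, 0.082); P(X ≤ 2) = Σ C(6,k) p^k (1−p)^(6−k) over k:
  k=0: C(6,0)·0.082^0·0.918^6 = 0.5984889
  k=1: C(6,1)·0.082^1·0.918^5 = 0.3207587
  k=2: C(6,2)·0.082^2·0.918^4 = 0.0716291
Total = 0.9908768

0.99088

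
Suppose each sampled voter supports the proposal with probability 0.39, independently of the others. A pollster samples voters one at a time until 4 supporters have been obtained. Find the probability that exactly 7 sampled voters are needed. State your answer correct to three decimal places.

Y = trial on which the fourth success occurs; negative binomial, r=4, p=0.39.
P(Y=7) = C(6,3) · p^4 · (1−p)^3
= 20 · 0.023134 · 0.22698 = 0.10502

0.105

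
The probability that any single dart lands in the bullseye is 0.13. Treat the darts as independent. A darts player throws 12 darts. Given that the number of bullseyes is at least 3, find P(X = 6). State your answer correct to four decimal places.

X ~ Binomial(12, 0.13). Want P(X=6 | X≥3) = P(X=6) / P(X≥3).
P(X=6) = C(12,6)·0.13^6·0.87^6 = 0.001934
P(X≥3) = 1 − 0.188032 − 0.337160 − 0.277091 = 0.197717
Ratio = 0.001934 / 0.197717 = 0.009781

0.0098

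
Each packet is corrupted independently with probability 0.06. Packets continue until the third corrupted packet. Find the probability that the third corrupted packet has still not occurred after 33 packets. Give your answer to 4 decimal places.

Needing more than 33 packets ⇔ fewer than 3 successes in the first 33. With X ~ Binomial(33, 0.06), P(Y > 33) = P(X ≤ 2).
  k=0: C(33,0)·0.06^0·0.94^33 = 0.129783
  k=1: C(33,1)·0.06^1·0.94^32 = 0.273374
  k=2: C(33,2)·0.06^2·0.94^31 = 0.279190
P(X ≤ 2) = 0.682347

0.6823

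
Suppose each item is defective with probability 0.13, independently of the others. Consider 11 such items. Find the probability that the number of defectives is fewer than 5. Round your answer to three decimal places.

X ~ Binomial(11, 0.13); P(X ≤ 4) = Σ C(11,k) p^k (1−p)^(11−k) over k:
  k=0: C(11,0)·0.13^0·0.87^11 = 0.21613
  k=1: C(11,1)·0.13^1·0.87^10 = 0.35525
  k=2: C(11,2)·0.13^2·0.87^9 = 0.26541
  k=3: C(11,3)·0.13^3·0.87^8 = 0.11898
  k=4: C(11,4)·0.13^4·0.87^7 = 0.03556
Total = 0.99132

0.991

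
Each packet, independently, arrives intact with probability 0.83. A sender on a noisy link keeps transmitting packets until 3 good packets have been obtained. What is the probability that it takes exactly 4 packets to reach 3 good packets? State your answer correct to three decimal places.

0.292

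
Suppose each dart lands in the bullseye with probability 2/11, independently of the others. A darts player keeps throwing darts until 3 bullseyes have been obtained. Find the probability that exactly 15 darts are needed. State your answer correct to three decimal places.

0.049

Y = trial on which the third success occurs; negative binomial, r=3, p=0.181818.
P(Y=15) = C(14,2) · p^3 · (1−p)^12
= 91 · 0.0060105 · 0.089991 = 0.04922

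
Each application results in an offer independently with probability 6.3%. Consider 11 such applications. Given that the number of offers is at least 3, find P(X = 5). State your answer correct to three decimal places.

0.011

X ~ Binomial(11, 0.063). Want P(X=5 | X≥3) = P(X=5) / P(X≥3).
P(X=5) = C(11,5)·0.063^5·0.937^6 = 0.00031
P(X≥3) = 1 − 0.48880 − 0.36152 − 0.12153 = 0.02814
Ratio = 0.00031 / 0.02814 = 0.01103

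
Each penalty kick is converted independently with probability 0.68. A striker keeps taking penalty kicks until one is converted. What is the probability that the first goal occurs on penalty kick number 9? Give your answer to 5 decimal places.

Geometric (trials to first success), p = 0.68.
P(Y = 9) = (1−p)^8 · p = 0.00010995 · 0.68 = 0.0000748

0.00007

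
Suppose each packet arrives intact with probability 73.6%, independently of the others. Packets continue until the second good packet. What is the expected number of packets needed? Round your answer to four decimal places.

Y = total packets until the second success; negative binomial with r=2, p=0.736.
E[Y] = r / p = 2 / 0.736 = 2.717391

2.7174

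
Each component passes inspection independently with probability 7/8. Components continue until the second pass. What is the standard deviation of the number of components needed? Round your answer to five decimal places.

0.57143

Y = total components until the second success; negative binomial with r=2, p=0.875.
SD(Y) = √[r(1−p)/p²] = √(0.3265306) = 0.5714286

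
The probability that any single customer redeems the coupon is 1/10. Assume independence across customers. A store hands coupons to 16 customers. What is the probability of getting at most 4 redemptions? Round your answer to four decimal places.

0.9830

X ~ Binomial(16, 0.10); P(X ≤ 4) = Σ C(16,k) p^k (1−p)^(16−k) over k:
  k=0: C(16,0)·0.10^0·0.90^16 = 0.185302
  k=1: C(16,1)·0.10^1·0.90^15 = 0.329426
  k=2: C(16,2)·0.10^2·0.90^14 = 0.274522
  k=3: C(16,3)·0.10^3·0.90^13 = 0.142344
  k=4: C(16,4)·0.10^4·0.90^12 = 0.051402
Total = 0.982996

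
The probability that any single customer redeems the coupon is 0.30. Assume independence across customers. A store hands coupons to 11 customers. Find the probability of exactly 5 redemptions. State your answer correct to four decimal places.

X ~ Binomial(n=11, p=0.30).
P(X=5) = C(11,5) · p^5 · (1−p)^6
= 462 · 0.00243 · 0.11765 = 0.132080

0.1321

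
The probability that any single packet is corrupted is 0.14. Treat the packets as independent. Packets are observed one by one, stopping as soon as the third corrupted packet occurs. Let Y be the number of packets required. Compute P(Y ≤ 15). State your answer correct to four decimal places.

Finishing within 15 packets ⇔ at least 3 successes in the first 15. With X ~ Binomial(15, 0.14), P(Y ≤ 15) = 1 − P(X ≤ 2).
  k=0: C(15,0)·0.14^0·0.86^15 = 0.104106
  k=1: C(15,1)·0.14^1·0.86^14 = 0.254213
  k=2: C(15,2)·0.14^2·0.86^13 = 0.289684
1 − 0.648004 = 0.351996

0.3520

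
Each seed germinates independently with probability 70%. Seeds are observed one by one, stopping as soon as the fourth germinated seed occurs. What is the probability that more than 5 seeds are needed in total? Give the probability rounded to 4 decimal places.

0.4718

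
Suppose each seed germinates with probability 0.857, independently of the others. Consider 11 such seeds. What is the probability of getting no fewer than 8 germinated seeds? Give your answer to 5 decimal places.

0.94014

X ~ Binomial(11, 0.857); P(X ≥ 8) = Σ C(11,k) p^k (1−p)^(11−k) over k:
  k=8: C(11,8)·0.857^8·0.143^3 = 0.1403908
  k=9: C(11,9)·0.857^9·0.143^2 = 0.2804543
  k=10: C(11,10)·0.857^10·0.143^1 = 0.3361530
  k=11: C(11,11)·0.857^11·0.143^0 = 0.1831425
Total = 0.9401406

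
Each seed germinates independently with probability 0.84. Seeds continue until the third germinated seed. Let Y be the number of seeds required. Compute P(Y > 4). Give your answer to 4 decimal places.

0.1228

Needing more than 4 seeds ⇔ fewer than 3 successes in the first 4. With X ~ Binomial(4, 0.84), P(Y > 4) = P(X ≤ 2).
  k=0: C(4,0)·0.84^0·0.16^4 = 0.000655
  k=1: C(4,1)·0.84^1·0.16^3 = 0.013763
  k=2: C(4,2)·0.84^2·0.16^2 = 0.108380
P(X ≤ 2) = 0.122798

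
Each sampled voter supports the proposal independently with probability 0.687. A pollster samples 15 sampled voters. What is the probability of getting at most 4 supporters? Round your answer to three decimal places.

X ~ Binomial(15, 0.687); P(X ≤ 4) = Σ C(15,k) p^k (1−p)^(15−k) over k:
  k=0: C(15,0)·0.687^0·0.313^15 = 0.00000
  k=1: C(15,1)·0.687^1·0.313^14 = 0.00000
  k=2: C(15,2)·0.687^2·0.313^13 = 0.00001
  k=3: C(15,3)·0.687^3·0.313^12 = 0.00013
  k=4: C(15,4)·0.687^4·0.313^11 = 0.00086
Total = 0.00100

0.001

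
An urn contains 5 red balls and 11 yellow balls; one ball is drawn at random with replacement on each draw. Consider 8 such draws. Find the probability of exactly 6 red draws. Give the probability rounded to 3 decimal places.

X ~ Binomial(n=8, p=0.3125).
P(X=6) = C(8,6) · p^6 · (1−p)^2
= 28 · 0.00093132 · 0.47266 = 0.01233

0.012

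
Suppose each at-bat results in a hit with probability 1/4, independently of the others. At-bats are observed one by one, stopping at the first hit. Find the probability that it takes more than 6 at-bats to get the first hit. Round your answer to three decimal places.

0.178

Y = number of at-bats to the first success; geometric, p = 0.25.
P(Y > 6) = P(first 6 all fail) = (1−p)^6 = 0.17798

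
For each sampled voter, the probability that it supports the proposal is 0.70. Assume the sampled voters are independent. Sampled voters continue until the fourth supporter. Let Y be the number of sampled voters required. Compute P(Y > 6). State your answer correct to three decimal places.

0.256

Needing more than 6 sampled voters ⇔ fewer than 4 successes in the first 6. With X ~ Binomial(6, 0.70), P(Y > 6) = P(X ≤ 3).
  k=0: C(6,0)·0.70^0·0.30^6 = 0.00073
  k=1: C(6,1)·0.70^1·0.30^5 = 0.01021
  k=2: C(6,2)·0.70^2·0.30^4 = 0.05953
  k=3: C(6,3)·0.70^3·0.30^3 = 0.18522
P(X ≤ 3) = 0.25569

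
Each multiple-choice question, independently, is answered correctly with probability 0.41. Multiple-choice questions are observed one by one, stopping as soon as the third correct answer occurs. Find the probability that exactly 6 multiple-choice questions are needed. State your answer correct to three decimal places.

0.142

Y = trial on which the third success occurs; negative binomial, r=3, p=0.41.
P(Y=6) = C(5,2) · p^3 · (1−p)^3
= 10 · 0.068921 · 0.20538 = 0.14155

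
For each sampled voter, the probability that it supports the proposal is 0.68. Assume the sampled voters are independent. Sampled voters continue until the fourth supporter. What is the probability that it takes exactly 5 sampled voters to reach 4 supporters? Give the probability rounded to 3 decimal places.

0.274

Y = trial on which the fourth success occurs; negative binomial, r=4, p=0.68.
P(Y=5) = C(4,3) · p^4 · (1−p)^1
= 4 · 0.21381 · 0.32 = 0.27368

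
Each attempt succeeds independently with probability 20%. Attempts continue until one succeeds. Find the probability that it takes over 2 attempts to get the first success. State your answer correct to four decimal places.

Y = number of attempts to the first success; geometric, p = 0.20.
P(Y > 2) = P(first 2 all fail) = (1−p)^2 = 0.640000

0.6400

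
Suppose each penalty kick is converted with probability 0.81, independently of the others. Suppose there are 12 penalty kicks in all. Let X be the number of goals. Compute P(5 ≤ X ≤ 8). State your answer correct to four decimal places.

0.1791

X ~ Binomial(12, 0.81); P(5 ≤ X ≤ 8) = Σ C(12,k) p^k (1−p)^(12−k) over k:
  k=5: C(12,5)·0.81^5·0.19^7 = 0.002468
  k=6: C(12,6)·0.81^6·0.19^6 = 0.012277
  k=7: C(12,7)·0.81^7·0.19^5 = 0.044863
  k=8: C(12,8)·0.81^8·0.19^4 = 0.119536
Total = 0.179145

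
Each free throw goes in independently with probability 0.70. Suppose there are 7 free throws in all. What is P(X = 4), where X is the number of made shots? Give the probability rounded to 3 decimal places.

0.227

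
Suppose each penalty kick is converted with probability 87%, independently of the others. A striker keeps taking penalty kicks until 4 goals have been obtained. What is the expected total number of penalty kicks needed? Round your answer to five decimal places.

4.59770

Y = total penalty kicks until the fourth success; negative binomial with r=4, p=0.87.
E[Y] = r / p = 4 / 0.87 = 4.5977011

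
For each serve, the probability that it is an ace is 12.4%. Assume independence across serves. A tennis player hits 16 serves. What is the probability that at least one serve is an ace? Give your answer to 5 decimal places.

0.87976

P(at least one) = 1 − P(none) = 1 − (1 − 0.124)^16
= 1 − 0.1202446 = 0.8797554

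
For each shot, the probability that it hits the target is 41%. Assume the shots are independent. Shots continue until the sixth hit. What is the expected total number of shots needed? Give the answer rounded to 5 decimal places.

Y = total shots until the sixth success; negative binomial with r=6, p=0.41.
E[Y] = r / p = 6 / 0.41 = 14.6341463

14.63415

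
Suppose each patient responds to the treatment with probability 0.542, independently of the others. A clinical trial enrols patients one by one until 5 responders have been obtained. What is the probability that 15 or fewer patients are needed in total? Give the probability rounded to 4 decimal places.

Finishing within 15 patients ⇔ at least 5 successes in the first 15. With X ~ Binomial(15, 0.542), P(Y ≤ 15) = 1 − P(X ≤ 4).
  k=0: C(15,0)·0.542^0·0.458^15 = 0.000008
  k=1: C(15,1)·0.542^1·0.458^14 = 0.000145
  k=2: C(15,2)·0.542^2·0.458^13 = 0.001203
  k=3: C(15,3)·0.542^3·0.458^12 = 0.006172
  k=4: C(15,4)·0.542^4·0.458^11 = 0.021910
1 − 0.029439 = 0.970561

0.9706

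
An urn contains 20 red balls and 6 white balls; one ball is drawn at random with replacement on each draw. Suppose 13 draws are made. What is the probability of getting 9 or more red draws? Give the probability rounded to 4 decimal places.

0.8397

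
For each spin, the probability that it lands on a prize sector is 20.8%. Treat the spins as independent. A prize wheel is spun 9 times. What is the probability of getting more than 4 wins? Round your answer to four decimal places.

X ~ Binomial(9, 0.208); P(X ≥ 5) = Σ C(9,k) p^k (1−p)^(9−k) over k:
  k=5: C(9,5)·0.208^5·0.792^4 = 0.019301
  k=6: C(9,6)·0.208^6·0.792^3 = 0.003379
  k=7: C(9,7)·0.208^7·0.792^2 = 0.000380
  k=8: C(9,8)·0.208^8·0.792^1 = 0.000025
  k=9: C(9,9)·0.208^9·0.792^0 = 0.000001
Total = 0.023087

0.0231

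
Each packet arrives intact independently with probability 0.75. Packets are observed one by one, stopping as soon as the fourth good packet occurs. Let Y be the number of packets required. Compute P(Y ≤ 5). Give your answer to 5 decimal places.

Finishing within 5 packets ⇔ at least 4 successes in the first 5. With X ~ Binomial(5, 0.75), P(Y ≤ 5) = 1 − P(X ≤ 3).
  k=0: C(5,0)·0.75^0·0.25^5 = 0.0009766
  k=1: C(5,1)·0.75^1·0.25^4 = 0.0146484
  k=2: C(5,2)·0.75^2·0.25^3 = 0.0878906
  k=3: C(5,3)·0.75^3·0.25^2 = 0.2636719
1 − 0.3671875 = 0.6328125

0.63281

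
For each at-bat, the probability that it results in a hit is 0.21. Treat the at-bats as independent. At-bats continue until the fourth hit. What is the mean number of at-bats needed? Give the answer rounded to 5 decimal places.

19.04762

Y = total at-bats until the fourth success; negative binomial with r=4, p=0.21.
E[Y] = r / p = 4 / 0.21 = 19.0476190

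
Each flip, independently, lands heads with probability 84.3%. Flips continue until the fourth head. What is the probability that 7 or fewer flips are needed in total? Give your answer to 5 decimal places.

0.98575

Finishing within 7 flips ⇔ at least 4 successes in the first 7. With X ~ Binomial(7, 0.843), P(Y ≤ 7) = 1 − P(X ≤ 3).
  k=0: C(7,0)·0.843^0·0.157^7 = 0.0000024
  k=1: C(7,1)·0.843^1·0.157^6 = 0.0000884
  k=2: C(7,2)·0.843^2·0.157^5 = 0.0014235
  k=3: C(7,3)·0.843^3·0.157^4 = 0.0127394
1 − 0.0142537 = 0.9857463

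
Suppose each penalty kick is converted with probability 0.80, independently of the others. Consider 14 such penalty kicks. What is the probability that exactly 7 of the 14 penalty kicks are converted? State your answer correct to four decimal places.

0.0092

X ~ Binomial(n=14, p=0.80).
P(X=7) = C(14,7) · p^7 · (1−p)^7
= 3432 · 0.20972 · 1.28e-05 = 0.009213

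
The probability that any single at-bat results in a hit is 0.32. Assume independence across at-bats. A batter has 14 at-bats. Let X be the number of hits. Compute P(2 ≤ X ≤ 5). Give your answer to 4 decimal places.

X ~ Binomial(14, 0.32); P(2 ≤ X ≤ 5) = Σ C(14,k) p^k (1−p)^(14−k) over k:
  k=2: C(14,2)·0.32^2·0.68^12 = 0.091085
  k=3: C(14,3)·0.32^3·0.68^11 = 0.171455
  k=4: C(14,4)·0.32^4·0.68^10 = 0.221883
  k=5: C(14,5)·0.32^5·0.68^9 = 0.208831
Total = 0.693253

0.6933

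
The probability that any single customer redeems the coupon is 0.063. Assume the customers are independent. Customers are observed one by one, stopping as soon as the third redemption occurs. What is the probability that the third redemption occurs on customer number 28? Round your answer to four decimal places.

Y = trial on which the third success occurs; negative binomial, r=3, p=0.063.
P(Y=28) = C(27,2) · p^3 · (1−p)^25
= 351 · 0.00025005 · 0.19656 = 0.017251

0.0173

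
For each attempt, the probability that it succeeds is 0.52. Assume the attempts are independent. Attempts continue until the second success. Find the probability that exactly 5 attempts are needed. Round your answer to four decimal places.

Y = trial on which the second success occurs; negative binomial, r=2, p=0.52.
P(Y=5) = C(4,1) · p^2 · (1−p)^3
= 4 · 0.2704 · 0.11059 = 0.119616

0.1196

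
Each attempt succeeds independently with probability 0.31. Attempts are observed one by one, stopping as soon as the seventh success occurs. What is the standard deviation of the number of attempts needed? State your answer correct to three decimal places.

7.089

Y = total attempts until the seventh success; negative binomial with r=7, p=0.31.
SD(Y) = √[r(1−p)/p²] = √(50.26015) = 7.08944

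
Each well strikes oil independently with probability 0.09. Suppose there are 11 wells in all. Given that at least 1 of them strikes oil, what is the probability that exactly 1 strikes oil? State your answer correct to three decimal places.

X ~ Binomial(11, 0.09). Want P(X=1 | X≥1) = P(X=1) / P(X≥1).
P(X=1) = C(11,1)·0.09^1·0.91^10 = 0.38552
P(X≥1) = 1 − 0.35437 = 0.64563
Ratio = 0.38552 / 0.64563 = 0.59712

0.597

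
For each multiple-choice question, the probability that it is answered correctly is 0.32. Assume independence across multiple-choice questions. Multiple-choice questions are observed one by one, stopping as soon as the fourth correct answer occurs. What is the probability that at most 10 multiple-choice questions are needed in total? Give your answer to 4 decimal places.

Finishing within 10 multiple-choice questions ⇔ at least 4 successes in the first 10. With X ~ Binomial(10, 0.32), P(Y ≤ 10) = 1 − P(X ≤ 3).
  k=0: C(10,0)·0.32^0·0.68^10 = 0.021139
  k=1: C(10,1)·0.32^1·0.68^9 = 0.099479
  k=2: C(10,2)·0.32^2·0.68^8 = 0.210661
  k=3: C(10,3)·0.32^3·0.68^7 = 0.264359
1 − 0.595637 = 0.404363

0.4044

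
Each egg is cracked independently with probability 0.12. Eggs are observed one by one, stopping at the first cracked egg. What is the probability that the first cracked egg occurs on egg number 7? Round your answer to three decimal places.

Geometric (trials to first success), p = 0.12.
P(Y = 7) = (1−p)^6 · p = 0.4644 · 0.12 = 0.05573

0.056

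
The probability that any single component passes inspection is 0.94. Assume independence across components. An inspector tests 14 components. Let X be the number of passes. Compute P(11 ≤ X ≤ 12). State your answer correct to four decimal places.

0.1957

X ~ Binomial(14, 0.94); P(11 ≤ X ≤ 12) = Σ C(14,k) p^k (1−p)^(14−k) over k:
  k=11: C(14,11)·0.94^11·0.06^3 = 0.039807
  k=12: C(14,12)·0.94^12·0.06^2 = 0.155911
Total = 0.195719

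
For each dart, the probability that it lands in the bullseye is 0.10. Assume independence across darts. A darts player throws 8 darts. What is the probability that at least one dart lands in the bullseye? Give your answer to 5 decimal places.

P(at least one) = 1 − P(none) = 1 − (1 − 0.10)^8
= 1 − 0.4304672 = 0.5695328

0.56953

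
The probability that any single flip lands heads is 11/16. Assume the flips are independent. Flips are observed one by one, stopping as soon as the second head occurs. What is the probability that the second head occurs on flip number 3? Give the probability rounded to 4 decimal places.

0.2954

Y = trial on which the second success occurs; negative binomial, r=2, p=0.6875.
P(Y=3) = C(2,1) · p^2 · (1−p)^1
= 2 · 0.47266 · 0.3125 = 0.295410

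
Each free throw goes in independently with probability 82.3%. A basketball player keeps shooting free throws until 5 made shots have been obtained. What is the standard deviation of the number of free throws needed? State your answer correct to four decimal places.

1.1431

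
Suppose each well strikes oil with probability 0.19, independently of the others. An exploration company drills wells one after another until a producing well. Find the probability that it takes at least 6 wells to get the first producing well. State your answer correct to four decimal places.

Y = number of wells to the first success; geometric, p = 0.19.
P(Y > 5) = P(first 5 all fail) = (1−p)^5 = 0.348678

0.3487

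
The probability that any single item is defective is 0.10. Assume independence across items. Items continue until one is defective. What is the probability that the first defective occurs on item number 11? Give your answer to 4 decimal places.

Geometric (trials to first success), p = 0.10.
P(Y = 11) = (1−p)^10 · p = 0.34868 · 0.10 = 0.034868

0.0349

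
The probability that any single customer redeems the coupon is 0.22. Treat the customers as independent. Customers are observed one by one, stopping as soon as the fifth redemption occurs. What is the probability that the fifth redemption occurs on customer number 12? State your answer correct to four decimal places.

Y = trial on which the fifth success occurs; negative binomial, r=5, p=0.22.
P(Y=12) = C(11,4) · p^5 · (1−p)^7
= 330 · 0.00051536 · 0.17566 = 0.029874

0.0299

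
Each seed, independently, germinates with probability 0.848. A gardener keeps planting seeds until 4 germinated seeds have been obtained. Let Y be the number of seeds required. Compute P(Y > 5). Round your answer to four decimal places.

Needing more than 5 seeds ⇔ fewer than 4 successes in the first 5. With X ~ Binomial(5, 0.848), P(Y > 5) = P(X ≤ 3).
  k=0: C(5,0)·0.848^0·0.152^5 = 0.000081
  k=1: C(5,1)·0.848^1·0.152^4 = 0.002263
  k=2: C(5,2)·0.848^2·0.152^3 = 0.025254
  k=3: C(5,3)·0.848^3·0.152^2 = 0.140888
P(X ≤ 3) = 0.168486

0.1685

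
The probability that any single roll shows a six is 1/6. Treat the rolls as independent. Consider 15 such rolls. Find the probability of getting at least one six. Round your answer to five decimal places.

P(at least one) = 1 − P(none) = 1 − (1 − 0.166667)^15
= 1 − 0.0649055 = 0.9350945

0.93509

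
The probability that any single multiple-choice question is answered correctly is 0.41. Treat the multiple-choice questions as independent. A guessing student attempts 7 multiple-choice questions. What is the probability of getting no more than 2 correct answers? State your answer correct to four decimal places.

0.3983

X ~ Binomial(7, 0.41); P(X ≤ 2) = Σ C(7,k) p^k (1−p)^(7−k) over k:
  k=0: C(7,0)·0.41^0·0.59^7 = 0.024887
  k=1: C(7,1)·0.41^1·0.59^6 = 0.121058
  k=2: C(7,2)·0.41^2·0.59^5 = 0.252375
Total = 0.398320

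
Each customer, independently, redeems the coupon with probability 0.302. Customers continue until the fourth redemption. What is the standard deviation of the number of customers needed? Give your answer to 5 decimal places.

5.53287

Y = total customers until the fourth success; negative binomial with r=4, p=0.302.
SD(Y) = √[r(1−p)/p²] = √(30.6126924) = 5.5328738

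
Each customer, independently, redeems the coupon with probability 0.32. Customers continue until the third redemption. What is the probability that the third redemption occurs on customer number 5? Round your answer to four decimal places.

Y = trial on which the third success occurs; negative binomial, r=3, p=0.32.
P(Y=5) = C(4,2) · p^3 · (1−p)^2
= 6 · 0.032768 · 0.4624 = 0.090912

0.0909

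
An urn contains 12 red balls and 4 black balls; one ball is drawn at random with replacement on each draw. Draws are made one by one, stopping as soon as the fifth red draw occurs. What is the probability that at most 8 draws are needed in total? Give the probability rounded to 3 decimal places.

Finishing within 8 draws ⇔ at least 5 successes in the first 8. With X ~ Binomial(8, 0.75), P(Y ≤ 8) = 1 − P(X ≤ 4).
  k=0: C(8,0)·0.75^0·0.25^8 = 0.00002
  k=1: C(8,1)·0.75^1·0.25^7 = 0.00037
  k=2: C(8,2)·0.75^2·0.25^6 = 0.00385
  k=3: C(8,3)·0.75^3·0.25^5 = 0.02307
  k=4: C(8,4)·0.75^4·0.25^4 = 0.08652
1 − 0.11382 = 0.88618

0.886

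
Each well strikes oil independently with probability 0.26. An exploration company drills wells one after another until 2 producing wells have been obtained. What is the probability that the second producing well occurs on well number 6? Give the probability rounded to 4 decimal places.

0.1014

Y = trial on which the second success occurs; negative binomial, r=2, p=0.26.
P(Y=6) = C(5,1) · p^2 · (1−p)^4
= 5 · 0.0676 · 0.29987 = 0.101355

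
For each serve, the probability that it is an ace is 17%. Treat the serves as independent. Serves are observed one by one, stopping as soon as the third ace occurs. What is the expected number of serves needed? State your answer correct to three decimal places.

Y = total serves until the third success; negative binomial with r=3, p=0.17.
E[Y] = r / p = 3 / 0.17 = 17.64706

17.647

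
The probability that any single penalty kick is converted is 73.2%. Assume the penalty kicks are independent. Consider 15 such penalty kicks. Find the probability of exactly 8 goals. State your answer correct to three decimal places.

X ~ Binomial(n=15, p=0.732).
P(X=8) = C(15,8) · p^8 · (1−p)^7
= 6435 · 0.082431 · 9.9299e-05 = 0.05267

0.053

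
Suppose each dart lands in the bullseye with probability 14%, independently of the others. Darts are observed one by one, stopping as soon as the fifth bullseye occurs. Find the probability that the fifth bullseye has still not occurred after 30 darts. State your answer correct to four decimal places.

0.5871

Needing more than 30 darts ⇔ fewer than 5 successes in the first 30. With X ~ Binomial(30, 0.14), P(Y > 30) = P(X ≤ 4).
  k=0: C(30,0)·0.14^0·0.86^30 = 0.010838
  k=1: C(30,1)·0.14^1·0.86^29 = 0.052930
  k=2: C(30,2)·0.14^2·0.86^28 = 0.124940
  k=3: C(30,3)·0.14^3·0.86^27 = 0.189832
  k=4: C(30,4)·0.14^4·0.86^26 = 0.208594
P(X ≤ 4) = 0.587134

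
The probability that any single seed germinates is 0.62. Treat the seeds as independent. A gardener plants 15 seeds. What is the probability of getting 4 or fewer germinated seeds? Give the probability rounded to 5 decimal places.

0.00595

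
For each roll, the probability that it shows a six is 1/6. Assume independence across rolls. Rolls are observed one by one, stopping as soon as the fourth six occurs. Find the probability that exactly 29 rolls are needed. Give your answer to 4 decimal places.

0.0265

Y = trial on which the fourth success occurs; negative binomial, r=4, p=0.166667.
P(Y=29) = C(28,3) · p^4 · (1−p)^25
= 3276 · 0.0007716 · 0.010483 = 0.026498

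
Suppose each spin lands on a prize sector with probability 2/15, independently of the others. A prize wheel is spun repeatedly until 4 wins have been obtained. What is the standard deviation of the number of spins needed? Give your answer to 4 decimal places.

13.9642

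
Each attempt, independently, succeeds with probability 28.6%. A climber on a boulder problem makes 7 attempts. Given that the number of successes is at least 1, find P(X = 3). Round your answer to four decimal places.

0.2350

X ~ Binomial(7, 0.286). Want P(X=3 | X≥1) = P(X=3) / P(X≥1).
P(X=3) = C(7,3)·0.286^3·0.714^4 = 0.212794
P(X≥1) = 1 − 0.094599 = 0.905401
Ratio = 0.212794 / 0.905401 = 0.235027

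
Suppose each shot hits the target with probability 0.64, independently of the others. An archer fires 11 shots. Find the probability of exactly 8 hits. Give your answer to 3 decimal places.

0.217

X ~ Binomial(n=11, p=0.64).
P(X=8) = C(11,8) · p^8 · (1−p)^3
= 165 · 0.028147 · 0.046656 = 0.21669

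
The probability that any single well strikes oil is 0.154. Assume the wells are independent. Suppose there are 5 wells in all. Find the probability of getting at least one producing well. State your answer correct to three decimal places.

0.567

P(at least one) = 1 − P(none) = 1 − (1 − 0.154)^5
= 1 − 0.43336 = 0.56664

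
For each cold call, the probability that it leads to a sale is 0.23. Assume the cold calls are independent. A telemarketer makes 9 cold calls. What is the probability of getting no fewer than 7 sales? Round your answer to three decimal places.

X ~ Binomial(9, 0.23); P(X ≥ 7) = Σ C(9,k) p^k (1−p)^(9−k) over k:
  k=7: C(9,7)·0.23^7·0.77^2 = 0.00073
  k=8: C(9,8)·0.23^8·0.77^1 = 0.00005
  k=9: C(9,9)·0.23^9·0.77^0 = 0.00000
Total = 0.00078

0.001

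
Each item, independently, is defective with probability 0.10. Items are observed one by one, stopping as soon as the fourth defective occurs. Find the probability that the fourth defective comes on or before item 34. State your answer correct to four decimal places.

0.4462

Finishing within 34 items ⇔ at least 4 successes in the first 34. With X ~ Binomial(34, 0.10), P(Y ≤ 34) = 1 − P(X ≤ 3).
  k=0: C(34,0)·0.10^0·0.90^34 = 0.027813
  k=1: C(34,1)·0.10^1·0.90^33 = 0.105071
  k=2: C(34,2)·0.10^2·0.90^32 = 0.192630
  k=3: C(34,3)·0.10^3·0.90^31 = 0.228302
1 − 0.553815 = 0.446185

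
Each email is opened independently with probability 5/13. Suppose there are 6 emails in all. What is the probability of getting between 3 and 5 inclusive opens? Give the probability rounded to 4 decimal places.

0.4206

X ~ Binomial(6, 0.384615); P(3 ≤ X ≤ 5) = Σ C(6,k) p^k (1−p)^(6−k) over k:
  k=3: C(6,3)·0.384615^3·0.615385^3 = 0.265186
  k=4: C(6,4)·0.384615^4·0.615385^2 = 0.124306
  k=5: C(6,5)·0.384615^5·0.615385^1 = 0.031076
Total = 0.420568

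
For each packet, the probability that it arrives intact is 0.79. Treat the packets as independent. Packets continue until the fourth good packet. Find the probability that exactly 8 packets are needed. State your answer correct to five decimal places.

0.02651

Y = trial on which the fourth success occurs; negative binomial, r=4, p=0.79.
P(Y=8) = C(7,3) · p^4 · (1−p)^4
= 35 · 0.3895 · 0.0019448 = 0.0265127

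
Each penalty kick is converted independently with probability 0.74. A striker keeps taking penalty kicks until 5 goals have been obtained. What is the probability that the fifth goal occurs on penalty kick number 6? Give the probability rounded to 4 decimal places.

Y = trial on which the fifth success occurs; negative binomial, r=5, p=0.74.
P(Y=6) = C(5,4) · p^5 · (1−p)^1
= 5 · 0.2219 · 0.26 = 0.288471

0.2885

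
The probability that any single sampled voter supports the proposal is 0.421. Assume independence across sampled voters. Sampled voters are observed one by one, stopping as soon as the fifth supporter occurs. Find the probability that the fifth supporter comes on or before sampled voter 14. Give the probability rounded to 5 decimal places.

0.77204

Finishing within 14 sampled voters ⇔ at least 5 successes in the first 14. With X ~ Binomial(14, 0.421), P(Y ≤ 14) = 1 − P(X ≤ 4).
  k=0: C(14,0)·0.421^0·0.579^14 = 0.0004759
  k=1: C(14,1)·0.421^1·0.579^13 = 0.0048443
  k=2: C(14,2)·0.421^2·0.579^12 = 0.0228954
  k=3: C(14,3)·0.421^3·0.579^11 = 0.0665904
  k=4: C(14,4)·0.421^4·0.579^10 = 0.1331521
1 − 0.2279582 = 0.7720418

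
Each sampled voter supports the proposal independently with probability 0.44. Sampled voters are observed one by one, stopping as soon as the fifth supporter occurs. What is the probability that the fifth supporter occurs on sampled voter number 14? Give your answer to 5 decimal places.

Y = trial on which the fifth success occurs; negative binomial, r=5, p=0.44.
P(Y=14) = C(13,4) · p^5 · (1−p)^9
= 715 · 0.016492 · 0.0054162 = 0.0638648

0.06386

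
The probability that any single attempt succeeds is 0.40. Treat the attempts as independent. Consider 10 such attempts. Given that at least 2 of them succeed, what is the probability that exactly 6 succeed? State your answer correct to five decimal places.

0.11690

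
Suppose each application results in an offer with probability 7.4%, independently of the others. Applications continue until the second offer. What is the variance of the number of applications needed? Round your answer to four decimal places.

Y = total applications until the second success; negative binomial with r=2, p=0.074.
Var(Y) = r(1−p)/p² = 2·0.926 / 0.074² = 338.203068

338.2031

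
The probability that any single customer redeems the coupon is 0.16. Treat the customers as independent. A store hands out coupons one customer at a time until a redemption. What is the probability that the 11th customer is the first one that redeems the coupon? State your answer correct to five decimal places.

0.02798

Geometric (trials to first success), p = 0.16.
P(Y = 11) = (1−p)^10 · p = 0.1749 · 0.16 = 0.0279842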